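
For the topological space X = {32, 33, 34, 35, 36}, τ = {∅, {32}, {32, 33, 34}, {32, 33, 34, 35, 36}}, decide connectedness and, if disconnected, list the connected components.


(X, τ) is connected.

Find clopen sets (U ∈ τ with X ∖ U ∈ τ):
  U = ∅, X ∖ U = {32, 33, 34, 35, 36} — both open, so U is clopen.
  U = {32, 33, 34, 35, 36}, X ∖ U = ∅ — both open, so U is clopen.
Only trivial clopens (∅ and X) exist, so (X, τ) is connected.
Compute connected components by grouping points that agree on all clopens:
  component: {32, 33, 34, 35, 36}


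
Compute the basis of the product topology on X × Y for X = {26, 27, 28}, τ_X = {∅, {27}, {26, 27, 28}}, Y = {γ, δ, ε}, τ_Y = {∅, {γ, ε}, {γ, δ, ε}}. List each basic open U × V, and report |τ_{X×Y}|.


Basis B = {∅ × ∅, {27} × {γ, ε}, {27} × {γ, δ, ε}, {26, 27, 28} × {γ, ε}, {26, 27, 28} × {γ, δ, ε}}; |τ_{X×Y}| = 6.

Enumerate products U × V with U ∈ τ_X, V ∈ τ_Y (deduplicated):
  ∅ × ∅ = {} (∅)
  {27} × {γ, ε} = {(27,γ), (27,ε)}
  {27} × {γ, δ, ε} = {(27,γ), (27,δ), (27,ε)}
  {26, 27, 28} × {γ, ε} = {(26,γ), (26,ε), (27,γ), (27,ε), (28,γ), (28,ε)}
  {26, 27, 28} × {γ, δ, ε} = {(26,γ), (26,δ), (26,ε), (27,γ), (27,δ), (27,ε), (28,γ), (28,δ), (28,ε)}
These 5 distinct sets form the basis B.
Close under arbitrary unions to get τ_{X×Y}; counting gives |τ_{X×Y}| = 6.


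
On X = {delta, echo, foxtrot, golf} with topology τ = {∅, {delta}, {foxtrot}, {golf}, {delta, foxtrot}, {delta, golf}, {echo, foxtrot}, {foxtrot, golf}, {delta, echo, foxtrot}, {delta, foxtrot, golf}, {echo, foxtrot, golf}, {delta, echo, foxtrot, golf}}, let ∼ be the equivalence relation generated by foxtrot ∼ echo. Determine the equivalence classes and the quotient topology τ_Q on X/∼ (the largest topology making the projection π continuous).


X/∼ = {[delta], [echo=foxtrot], [golf]}; |τ_Q| = 8.

Equivalence classes: [delta], [echo=foxtrot], [golf].
Quotient map π: X → X/∼ sends delta ↦ [delta], echo ↦ [echo=foxtrot], foxtrot ↦ [echo=foxtrot], golf ↦ [golf].
For each subset V ⊆ X/∼, compute π^{-1}(V) ⊆ X and check whether π^{-1}(V) ∈ τ. V is open in τ_Q iff π^{-1}(V) ∈ τ.
  V = {}: π^{-1}(V) = ∅ ∈ τ ✓.
  V = {[delta]}: π^{-1}(V) = {delta} ∈ τ ✓.
  V = {[echo=foxtrot]}: π^{-1}(V) = {echo, foxtrot} ∈ τ ✓.
  V = {[delta], [echo=foxtrot]}: π^{-1}(V) = {delta, echo, foxtrot} ∈ τ ✓.
  V = {[golf]}: π^{-1}(V) = {golf} ∈ τ ✓.
  V = {[delta], [golf]}: π^{-1}(V) = {delta, golf} ∈ τ ✓.
  V = {[echo=foxtrot], [golf]}: π^{-1}(V) = {echo, foxtrot, golf} ∈ τ ✓.
  V = {[delta], [echo=foxtrot], [golf]}: π^{-1}(V) = {delta, echo, foxtrot, golf} ∈ τ ✓.
Open sets in the quotient: τ_Q = {{}, {[delta]}, {[echo=foxtrot]}, {[delta], [echo=foxtrot]}, {[golf]}, {[delta], [golf]}, {[echo=foxtrot], [golf]}, {[delta], [echo=foxtrot], [golf]}} (8 elements).


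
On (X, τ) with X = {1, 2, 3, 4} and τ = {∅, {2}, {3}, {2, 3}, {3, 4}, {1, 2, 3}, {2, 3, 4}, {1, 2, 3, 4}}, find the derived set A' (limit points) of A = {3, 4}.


A' = {1, 4}

For each x ∈ X, list the open sets U ∈ τ with x ∈ U, then check whether U ∩ (A ∖ {x}) ≠ ∅ for every such U.
  x = 1: opens ∋ x are {1, 2, 3}, {1, 2, 3, 4}; each meets A ∖ {1}, so x IS a limit point.
  x = 2: open {2} ∋ x has {2} ∩ (A ∖ {2}) = ∅, so x is NOT a limit point.
  x = 3: open {3} ∋ x has {3} ∩ (A ∖ {3}) = ∅, so x is NOT a limit point.
  x = 4: opens ∋ x are {3, 4}, {2, 3, 4}, {1, 2, 3, 4}; each meets A ∖ {4}, so x IS a limit point.
Collecting: A' = {1, 4}.


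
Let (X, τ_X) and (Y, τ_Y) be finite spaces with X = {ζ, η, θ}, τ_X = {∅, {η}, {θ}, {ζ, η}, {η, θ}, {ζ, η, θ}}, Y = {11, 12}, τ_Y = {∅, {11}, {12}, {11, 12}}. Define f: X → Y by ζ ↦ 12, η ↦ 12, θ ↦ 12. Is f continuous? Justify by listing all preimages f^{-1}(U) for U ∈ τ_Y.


f IS continuous.

Compute f^{-1}(U) for each U ∈ τ_Y:
  U = ∅: f^{-1}(U) = ∅ ∈ τ_X ✓.
  U = {11}: f^{-1}(U) = ∅ ∈ τ_X ✓.
  U = {12}: f^{-1}(U) = {ζ, η, θ} ∈ τ_X ✓.
  U = {11, 12}: f^{-1}(U) = {ζ, η, θ} ∈ τ_X ✓.
Every preimage lies in τ_X, so f IS continuous.


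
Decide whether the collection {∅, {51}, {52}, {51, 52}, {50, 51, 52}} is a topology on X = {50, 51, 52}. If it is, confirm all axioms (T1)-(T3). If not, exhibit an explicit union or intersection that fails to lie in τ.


τ IS a topology on X.

Axiom (T1): ∅ ∈ τ? Yes; X ∈ τ? Yes.
Axiom (T2/T3): check pairwise unions and intersections of members of τ.
All pairwise intersections and unions checked — each lies in τ. Therefore τ satisfies (T1), (T2), (T3): it IS a topology on X.


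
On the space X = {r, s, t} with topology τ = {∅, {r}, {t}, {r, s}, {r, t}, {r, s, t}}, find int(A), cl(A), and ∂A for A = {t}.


int(A) = {t}, cl(A) = {t}, ∂A = ∅.

Closed sets in (X, τ) are complements of opens:
  closed(X, τ) = {∅, {s}, {t}, {r, s}, {s, t}, {r, s, t}}.
int(A) = ⋃ {U ∈ τ : U ⊆ A}. Opens contained in A: ∅, {t}.
Taking the union of these: int(A) = {t}.
cl(A) = ⋂ {C closed : A ⊆ C}. Closed sets containing A: {t}, {s, t}, {r, s, t}.
Intersecting these: cl(A) = {t}.
∂A = cl(A) ∖ int(A) = {t} ∖ {t} = ∅.


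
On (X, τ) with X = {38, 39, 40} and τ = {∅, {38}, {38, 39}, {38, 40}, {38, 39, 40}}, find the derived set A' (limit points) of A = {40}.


A' = ∅

For each x ∈ X, list the open sets U ∈ τ with x ∈ U, then check whether U ∩ (A ∖ {x}) ≠ ∅ for every such U.
  x = 38: open {38} ∋ x has {38} ∩ (A ∖ {38}) = ∅, so x is NOT a limit point.
  x = 39: open {38, 39} ∋ x has {38, 39} ∩ (A ∖ {39}) = ∅, so x is NOT a limit point.
  x = 40: open {38, 40} ∋ x has {38, 40} ∩ (A ∖ {40}) = ∅, so x is NOT a limit point.
Collecting: A' = ∅.


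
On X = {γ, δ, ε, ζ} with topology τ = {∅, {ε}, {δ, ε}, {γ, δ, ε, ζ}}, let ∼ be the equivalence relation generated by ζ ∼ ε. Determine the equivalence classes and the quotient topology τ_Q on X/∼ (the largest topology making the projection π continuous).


X/∼ = {[γ], [δ], [ε=ζ]}; |τ_Q| = 2.

Equivalence classes: [γ], [δ], [ε=ζ].
Quotient map π: X → X/∼ sends γ ↦ [γ], δ ↦ [δ], ε ↦ [ε=ζ], ζ ↦ [ε=ζ].
For each subset V ⊆ X/∼, compute π^{-1}(V) ⊆ X and check whether π^{-1}(V) ∈ τ. V is open in τ_Q iff π^{-1}(V) ∈ τ.
  V = {}: π^{-1}(V) = ∅ ∈ τ ✓.
  V = {[γ]}: π^{-1}(V) = {γ} ∉ τ ✗.
  V = {[δ]}: π^{-1}(V) = {δ} ∉ τ ✗.
  V = {[γ], [δ]}: π^{-1}(V) = {γ, δ} ∉ τ ✗.
  V = {[ε=ζ]}: π^{-1}(V) = {ε, ζ} ∉ τ ✗.
  V = {[γ], [ε=ζ]}: π^{-1}(V) = {γ, ε, ζ} ∉ τ ✗.
  V = {[δ], [ε=ζ]}: π^{-1}(V) = {δ, ε, ζ} ∉ τ ✗.
  V = {[γ], [δ], [ε=ζ]}: π^{-1}(V) = {γ, δ, ε, ζ} ∈ τ ✓.
Open sets in the quotient: τ_Q = {{}, {[γ], [δ], [ε=ζ]}} (2 elements).


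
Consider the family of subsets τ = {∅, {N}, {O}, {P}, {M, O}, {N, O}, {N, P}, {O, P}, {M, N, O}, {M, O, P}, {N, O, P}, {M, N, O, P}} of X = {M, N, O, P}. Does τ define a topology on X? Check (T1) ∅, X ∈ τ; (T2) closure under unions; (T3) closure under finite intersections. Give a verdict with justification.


τ IS a topology on X.

Axiom (T1): ∅ ∈ τ? Yes; X ∈ τ? Yes.
Axiom (T2/T3): check pairwise unions and intersections of members of τ.
All pairwise intersections and unions checked — each lies in τ. Therefore τ satisfies (T1), (T2), (T3): it IS a topology on X.


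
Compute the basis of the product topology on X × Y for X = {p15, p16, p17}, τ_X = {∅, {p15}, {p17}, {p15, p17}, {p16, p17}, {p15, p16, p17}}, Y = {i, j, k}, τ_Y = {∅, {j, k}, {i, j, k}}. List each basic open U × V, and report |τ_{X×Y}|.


Basis B = {∅ × ∅, {p15} × {j, k}, {p17} × {j, k}, {p15} × {i, j, k}, {p17} × {i, j, k}, {p15, p17} × {j, k}, {p16, p17} × {j, k}, {p15, p17} × {i, j, k}, {p15, p16, p17} × {j, k}, {p16, p17} × {i, j, k}, {p15, p16, p17} × {i, j, k}}; |τ_{X×Y}| = 18.

Enumerate products U × V with U ∈ τ_X, V ∈ τ_Y (deduplicated):
  ∅ × ∅ = {} (∅)
  {p15} × {j, k} = {(p15,j), (p15,k)}
  {p17} × {j, k} = {(p17,j), (p17,k)}
  {p15} × {i, j, k} = {(p15,i), (p15,j), (p15,k)}
  {p17} × {i, j, k} = {(p17,i), (p17,j), (p17,k)}
  {p15, p17} × {j, k} = {(p15,j), (p15,k), (p17,j), (p17,k)}
  {p16, p17} × {j, k} = {(p16,j), (p16,k), (p17,j), (p17,k)}
  {p15, p17} × {i, j, k} = {(p15,i), (p15,j), (p15,k), (p17,i), (p17,j), (p17,k)}
  {p15, p16, p17} × {j, k} = {(p15,j), (p15,k), (p16,j), (p16,k), (p17,j), (p17,k)}
  {p16, p17} × {i, j, k} = {(p16,i), (p16,j), (p16,k), (p17,i), (p17,j), (p17,k)}
  {p15, p16, p17} × {i, j, k} = {(p15,i), (p15,j), (p15,k), (p16,i), (p16,j), (p16,k), (p17,i), (p17,j), (p17,k)}
These 11 distinct sets form the basis B.
Close under arbitrary unions to get τ_{X×Y}; counting gives |τ_{X×Y}| = 18.


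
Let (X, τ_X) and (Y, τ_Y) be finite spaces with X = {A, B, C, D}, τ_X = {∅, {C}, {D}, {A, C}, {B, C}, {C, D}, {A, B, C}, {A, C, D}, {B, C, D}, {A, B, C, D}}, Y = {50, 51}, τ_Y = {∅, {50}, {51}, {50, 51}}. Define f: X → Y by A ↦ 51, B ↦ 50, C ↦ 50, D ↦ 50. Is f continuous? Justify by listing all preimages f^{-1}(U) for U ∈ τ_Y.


f is NOT continuous.

Compute f^{-1}(U) for each U ∈ τ_Y:
  U = ∅: f^{-1}(U) = ∅ ∈ τ_X ✓.
  U = {50}: f^{-1}(U) = {B, C, D} ∈ τ_X ✓.
  U = {51}: f^{-1}(U) = {A} ∉ τ_X ✗.
  U = {50, 51}: f^{-1}(U) = {A, B, C, D} ∈ τ_X ✓.
Found U = {51} with f^{-1}(U) = {A} not in τ_X. Therefore f is NOT continuous.


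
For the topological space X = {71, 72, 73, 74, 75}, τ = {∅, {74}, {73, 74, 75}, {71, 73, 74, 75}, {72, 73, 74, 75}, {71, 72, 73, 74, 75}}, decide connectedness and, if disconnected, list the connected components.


(X, τ) is connected.

Find clopen sets (U ∈ τ with X ∖ U ∈ τ):
  U = ∅, X ∖ U = {71, 72, 73, 74, 75} — both open, so U is clopen.
  U = {71, 72, 73, 74, 75}, X ∖ U = ∅ — both open, so U is clopen.
Only trivial clopens (∅ and X) exist, so (X, τ) is connected.
Compute connected components by grouping points that agree on all clopens:
  component: {71, 72, 73, 74, 75}


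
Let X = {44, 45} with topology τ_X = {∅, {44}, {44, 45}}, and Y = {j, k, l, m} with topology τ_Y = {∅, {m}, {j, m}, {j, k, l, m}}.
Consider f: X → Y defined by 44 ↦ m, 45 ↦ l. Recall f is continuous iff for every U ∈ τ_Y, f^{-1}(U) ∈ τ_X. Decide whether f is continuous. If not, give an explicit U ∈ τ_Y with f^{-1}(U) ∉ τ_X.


f IS continuous.

Compute f^{-1}(U) for each U ∈ τ_Y:
  U = ∅: f^{-1}(U) = ∅ ∈ τ_X ✓.
  U = {m}: f^{-1}(U) = {44} ∈ τ_X ✓.
  U = {j, m}: f^{-1}(U) = {44} ∈ τ_X ✓.
  U = {j, k, l, m}: f^{-1}(U) = {44, 45} ∈ τ_X ✓.
Every preimage lies in τ_X, so f IS continuous.


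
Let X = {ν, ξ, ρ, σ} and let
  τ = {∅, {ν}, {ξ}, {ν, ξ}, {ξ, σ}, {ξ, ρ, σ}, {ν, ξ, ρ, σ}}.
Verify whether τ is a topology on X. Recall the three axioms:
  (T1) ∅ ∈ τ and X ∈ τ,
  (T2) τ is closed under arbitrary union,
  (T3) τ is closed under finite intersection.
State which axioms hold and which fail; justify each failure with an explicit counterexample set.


τ is NOT a topology on X.

Axiom (T1): ∅ ∈ τ? Yes; X ∈ τ? Yes.
Axiom (T2/T3): check pairwise unions and intersections of members of τ.
Counterexample for (T2): {ν} ∪ {ξ, σ} = {ν, ξ, σ} ∉ τ. Therefore τ is NOT a topology.


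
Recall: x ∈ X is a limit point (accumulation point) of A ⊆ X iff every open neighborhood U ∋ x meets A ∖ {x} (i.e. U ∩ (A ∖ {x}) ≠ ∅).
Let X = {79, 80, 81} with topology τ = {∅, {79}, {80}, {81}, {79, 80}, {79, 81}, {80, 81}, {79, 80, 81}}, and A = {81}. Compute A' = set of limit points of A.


A' = ∅

For each x ∈ X, list the open sets U ∈ τ with x ∈ U, then check whether U ∩ (A ∖ {x}) ≠ ∅ for every such U.
  x = 79: open {79} ∋ x has {79} ∩ (A ∖ {79}) = ∅, so x is NOT a limit point.
  x = 80: open {80} ∋ x has {80} ∩ (A ∖ {80}) = ∅, so x is NOT a limit point.
  x = 81: open {81} ∋ x has {81} ∩ (A ∖ {81}) = ∅, so x is NOT a limit point.
Collecting: A' = ∅.


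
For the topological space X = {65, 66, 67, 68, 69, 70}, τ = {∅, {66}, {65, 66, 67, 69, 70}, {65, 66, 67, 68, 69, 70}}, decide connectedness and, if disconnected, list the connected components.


(X, τ) is connected.

Find clopen sets (U ∈ τ with X ∖ U ∈ τ):
  U = ∅, X ∖ U = {65, 66, 67, 68, 69, 70} — both open, so U is clopen.
  U = {65, 66, 67, 68, 69, 70}, X ∖ U = ∅ — both open, so U is clopen.
Only trivial clopens (∅ and X) exist, so (X, τ) is connected.
Compute connected components by grouping points that agree on all clopens:
  component: {65, 66, 67, 68, 69, 70}


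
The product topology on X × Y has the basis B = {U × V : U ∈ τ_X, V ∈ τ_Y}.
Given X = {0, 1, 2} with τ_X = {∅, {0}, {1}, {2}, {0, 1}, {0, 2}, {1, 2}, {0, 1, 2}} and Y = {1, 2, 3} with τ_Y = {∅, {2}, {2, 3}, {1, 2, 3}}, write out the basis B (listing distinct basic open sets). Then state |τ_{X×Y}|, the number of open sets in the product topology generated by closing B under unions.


Basis B = {∅ × ∅, {0} × {2}, {1} × {2}, {2} × {2}, {0} × {2, 3}, {0, 1} × {2}, {0, 2} × {2}, {1} × {2, 3}, {1, 2} × {2}, {2} × {2, 3}, {0} × {1, 2, 3}, {0, 1, 2} × {2}, {1} × {1, 2, 3}, {2} × {1, 2, 3}, {0, 1} × {2, 3}, {0, 2} × {2, 3}, {1, 2} × {2, 3}, {0, 1} × {1, 2, 3}, {0, 2} × {1, 2, 3}, {0, 1, 2} × {2, 3}, {1, 2} × {1, 2, 3}, {0, 1, 2} × {1, 2, 3}}; |τ_{X×Y}| = 64.

Enumerate products U × V with U ∈ τ_X, V ∈ τ_Y (deduplicated):
  ∅ × ∅ = {} (∅)
  {0} × {2} = {(0,2)}
  {1} × {2} = {(1,2)}
  {2} × {2} = {(2,2)}
  {0} × {2, 3} = {(0,2), (0,3)}
  {0, 1} × {2} = {(0,2), (1,2)}
  {0, 2} × {2} = {(0,2), (2,2)}
  {1} × {2, 3} = {(1,2), (1,3)}
  {1, 2} × {2} = {(1,2), (2,2)}
  {2} × {2, 3} = {(2,2), (2,3)}
  {0} × {1, 2, 3} = {(0,1), (0,2), (0,3)}
  {0, 1, 2} × {2} = {(0,2), (1,2), (2,2)}
  {1} × {1, 2, 3} = {(1,1), (1,2), (1,3)}
  {2} × {1, 2, 3} = {(2,1), (2,2), (2,3)}
  {0, 1} × {2, 3} = {(0,2), (0,3), (1,2), (1,3)}
  {0, 2} × {2, 3} = {(0,2), (0,3), (2,2), (2,3)}
  {1, 2} × {2, 3} = {(1,2), (1,3), (2,2), (2,3)}
  {0, 1} × {1, 2, 3} = {(0,1), (0,2), (0,3), (1,1), (1,2), (1,3)}
  {0, 2} × {1, 2, 3} = {(0,1), (0,2), (0,3), (2,1), (2,2), (2,3)}
  {0, 1, 2} × {2, 3} = {(0,2), (0,3), (1,2), (1,3), (2,2), (2,3)}
  {1, 2} × {1, 2, 3} = {(1,1), (1,2), (1,3), (2,1), (2,2), (2,3)}
  {0, 1, 2} × {1, 2, 3} = {(0,1), (0,2), (0,3), (1,1), (1,2), (1,3), (2,1), (2,2), (2,3)}
These 22 distinct sets form the basis B.
Close under arbitrary unions to get τ_{X×Y}; counting gives |τ_{X×Y}| = 64.


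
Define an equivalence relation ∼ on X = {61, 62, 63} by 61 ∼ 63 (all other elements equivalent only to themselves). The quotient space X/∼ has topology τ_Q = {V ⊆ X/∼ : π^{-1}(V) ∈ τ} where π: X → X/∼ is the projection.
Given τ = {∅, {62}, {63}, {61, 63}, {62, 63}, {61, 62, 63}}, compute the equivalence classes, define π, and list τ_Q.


X/∼ = {[61=63], [62]}; |τ_Q| = 4.

Equivalence classes: [61=63], [62].
Quotient map π: X → X/∼ sends 61 ↦ [61=63], 62 ↦ [62], 63 ↦ [61=63].
For each subset V ⊆ X/∼, compute π^{-1}(V) ⊆ X and check whether π^{-1}(V) ∈ τ. V is open in τ_Q iff π^{-1}(V) ∈ τ.
  V = {}: π^{-1}(V) = ∅ ∈ τ ✓.
  V = {[61=63]}: π^{-1}(V) = {61, 63} ∈ τ ✓.
  V = {[62]}: π^{-1}(V) = {62} ∈ τ ✓.
  V = {[61=63], [62]}: π^{-1}(V) = {61, 62, 63} ∈ τ ✓.
Open sets in the quotient: τ_Q = {{}, {[61=63]}, {[62]}, {[61=63], [62]}} (4 elements).


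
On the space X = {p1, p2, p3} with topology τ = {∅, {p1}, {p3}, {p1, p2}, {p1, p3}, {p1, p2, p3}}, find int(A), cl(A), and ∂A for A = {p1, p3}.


int(A) = {p1, p3}, cl(A) = {p1, p2, p3}, ∂A = {p2}.

Closed sets in (X, τ) are complements of opens:
  closed(X, τ) = {∅, {p2}, {p3}, {p1, p2}, {p2, p3}, {p1, p2, p3}}.
int(A) = ⋃ {U ∈ τ : U ⊆ A}. Opens contained in A: ∅, {p1}, {p3}, {p1, p3}.
Taking the union of these: int(A) = {p1, p3}.
cl(A) = ⋂ {C closed : A ⊆ C}. Closed sets containing A: {p1, p2, p3}.
Intersecting these: cl(A) = {p1, p2, p3}.
∂A = cl(A) ∖ int(A) = {p1, p2, p3} ∖ {p1, p3} = {p2}.


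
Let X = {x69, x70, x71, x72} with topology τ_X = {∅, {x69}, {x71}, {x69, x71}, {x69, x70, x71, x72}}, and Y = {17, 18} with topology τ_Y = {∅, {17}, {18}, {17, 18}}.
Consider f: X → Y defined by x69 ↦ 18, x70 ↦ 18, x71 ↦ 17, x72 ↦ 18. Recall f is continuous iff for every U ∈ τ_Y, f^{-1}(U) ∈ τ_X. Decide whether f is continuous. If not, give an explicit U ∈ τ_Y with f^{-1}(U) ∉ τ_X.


f is NOT continuous.

Compute f^{-1}(U) for each U ∈ τ_Y:
  U = ∅: f^{-1}(U) = ∅ ∈ τ_X ✓.
  U = {17}: f^{-1}(U) = {x71} ∈ τ_X ✓.
  U = {18}: f^{-1}(U) = {x69, x70, x72} ∉ τ_X ✗.
  U = {17, 18}: f^{-1}(U) = {x69, x70, x71, x72} ∈ τ_X ✓.
Found U = {18} with f^{-1}(U) = {x69, x70, x72} not in τ_X. Therefore f is NOT continuous.


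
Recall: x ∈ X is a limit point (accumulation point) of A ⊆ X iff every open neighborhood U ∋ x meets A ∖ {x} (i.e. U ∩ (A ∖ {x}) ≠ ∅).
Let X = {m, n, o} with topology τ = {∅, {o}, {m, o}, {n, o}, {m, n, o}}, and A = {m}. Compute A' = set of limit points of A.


A' = ∅

For each x ∈ X, list the open sets U ∈ τ with x ∈ U, then check whether U ∩ (A ∖ {x}) ≠ ∅ for every such U.
  x = m: open {m, o} ∋ x has {m, o} ∩ (A ∖ {m}) = ∅, so x is NOT a limit point.
  x = n: open {n, o} ∋ x has {n, o} ∩ (A ∖ {n}) = ∅, so x is NOT a limit point.
  x = o: open {o} ∋ x has {o} ∩ (A ∖ {o}) = ∅, so x is NOT a limit point.
Collecting: A' = ∅.


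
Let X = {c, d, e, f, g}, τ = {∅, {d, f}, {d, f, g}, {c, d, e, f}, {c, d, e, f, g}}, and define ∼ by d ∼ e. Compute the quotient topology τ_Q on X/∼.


X/∼ = {[c], [d=e], [f], [g]}; |τ_Q| = 3.

Equivalence classes: [c], [d=e], [f], [g].
Quotient map π: X → X/∼ sends c ↦ [c], d ↦ [d=e], e ↦ [d=e], f ↦ [f], g ↦ [g].
For each subset V ⊆ X/∼, compute π^{-1}(V) ⊆ X and check whether π^{-1}(V) ∈ τ. V is open in τ_Q iff π^{-1}(V) ∈ τ.
  V = {}: π^{-1}(V) = ∅ ∈ τ ✓.
  V = {[c]}: π^{-1}(V) = {c} ∉ τ ✗.
  V = {[d=e]}: π^{-1}(V) = {d, e} ∉ τ ✗.
  V = {[c], [d=e]}: π^{-1}(V) = {c, d, e} ∉ τ ✗.
  V = {[f]}: π^{-1}(V) = {f} ∉ τ ✗.
  V = {[c], [f]}: π^{-1}(V) = {c, f} ∉ τ ✗.
  V = {[d=e], [f]}: π^{-1}(V) = {d, e, f} ∉ τ ✗.
  V = {[c], [d=e], [f]}: π^{-1}(V) = {c, d, e, f} ∈ τ ✓.
  V = {[g]}: π^{-1}(V) = {g} ∉ τ ✗.
  V = {[c], [g]}: π^{-1}(V) = {c, g} ∉ τ ✗.
  V = {[d=e], [g]}: π^{-1}(V) = {d, e, g} ∉ τ ✗.
  V = {[c], [d=e], [g]}: π^{-1}(V) = {c, d, e, g} ∉ τ ✗.
  V = {[f], [g]}: π^{-1}(V) = {f, g} ∉ τ ✗.
  V = {[c], [f], [g]}: π^{-1}(V) = {c, f, g} ∉ τ ✗.
  V = {[d=e], [f], [g]}: π^{-1}(V) = {d, e, f, g} ∉ τ ✗.
  V = {[c], [d=e], [f], [g]}: π^{-1}(V) = {c, d, e, f, g} ∈ τ ✓.
Open sets in the quotient: τ_Q = {{}, {[c], [d=e], [f]}, {[c], [d=e], [f], [g]}} (3 elements).


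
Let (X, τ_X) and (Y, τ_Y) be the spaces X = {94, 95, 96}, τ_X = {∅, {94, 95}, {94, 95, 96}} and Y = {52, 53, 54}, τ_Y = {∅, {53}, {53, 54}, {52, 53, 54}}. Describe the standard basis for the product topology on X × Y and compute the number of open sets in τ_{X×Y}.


Basis B = {∅ × ∅, {94, 95} × {53}, {94, 95, 96} × {53}, {94, 95} × {53, 54}, {94, 95} × {52, 53, 54}, {94, 95, 96} × {53, 54}, {94, 95, 96} × {52, 53, 54}}; |τ_{X×Y}| = 10.

Enumerate products U × V with U ∈ τ_X, V ∈ τ_Y (deduplicated):
  ∅ × ∅ = {} (∅)
  {94, 95} × {53} = {(94,53), (95,53)}
  {94, 95, 96} × {53} = {(94,53), (95,53), (96,53)}
  {94, 95} × {53, 54} = {(94,53), (94,54), (95,53), (95,54)}
  {94, 95} × {52, 53, 54} = {(94,52), (94,53), (94,54), (95,52), (95,53), (95,54)}
  {94, 95, 96} × {53, 54} = {(94,53), (94,54), (95,53), (95,54), (96,53), (96,54)}
  {94, 95, 96} × {52, 53, 54} = {(94,52), (94,53), (94,54), (95,52), (95,53), (95,54), (96,52), (96,53), (96,54)}
These 7 distinct sets form the basis B.
Close under arbitrary unions to get τ_{X×Y}; counting gives |τ_{X×Y}| = 10.


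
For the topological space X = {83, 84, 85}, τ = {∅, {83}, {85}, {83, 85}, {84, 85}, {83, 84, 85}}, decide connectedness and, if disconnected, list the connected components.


(X, τ) is disconnected; components = [{83}, {84, 85}].

Find clopen sets (U ∈ τ with X ∖ U ∈ τ):
  U = ∅, X ∖ U = {83, 84, 85} — both open, so U is clopen.
  U = {83}, X ∖ U = {84, 85} — both open, so U is clopen.
  U = {84, 85}, X ∖ U = {83} — both open, so U is clopen.
  U = {83, 84, 85}, X ∖ U = ∅ — both open, so U is clopen.
Nontrivial clopen(s) exist: e.g. {83}. So (X, τ) is disconnected.
Compute connected components by grouping points that agree on all clopens:
  component: {83}
  component: {84, 85}


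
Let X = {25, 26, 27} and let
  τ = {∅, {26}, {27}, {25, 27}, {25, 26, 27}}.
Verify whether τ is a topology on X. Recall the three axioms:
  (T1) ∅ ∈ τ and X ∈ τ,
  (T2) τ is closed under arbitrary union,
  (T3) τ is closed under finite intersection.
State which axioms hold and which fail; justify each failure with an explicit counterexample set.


τ is NOT a topology on X.

Axiom (T1): ∅ ∈ τ? Yes; X ∈ τ? Yes.
Axiom (T2/T3): check pairwise unions and intersections of members of τ.
Counterexample for (T2): {26} ∪ {27} = {26, 27} ∉ τ. Therefore τ is NOT a topology.


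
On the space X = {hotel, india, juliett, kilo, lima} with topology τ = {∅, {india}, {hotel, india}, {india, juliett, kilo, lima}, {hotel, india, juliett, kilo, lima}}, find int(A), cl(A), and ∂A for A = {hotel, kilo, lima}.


int(A) = ∅, cl(A) = {hotel, juliett, kilo, lima}, ∂A = {hotel, juliett, kilo, lima}.

Closed sets in (X, τ) are complements of opens:
  closed(X, τ) = {∅, {hotel}, {juliett, kilo, lima}, {hotel, juliett, kilo, lima}, {hotel, india, juliett, kilo, lima}}.
int(A) = ⋃ {U ∈ τ : U ⊆ A}. Opens contained in A: ∅.
Taking the union of these: int(A) = ∅.
cl(A) = ⋂ {C closed : A ⊆ C}. Closed sets containing A: {hotel, juliett, kilo, lima}, {hotel, india, juliett, kilo, lima}.
Intersecting these: cl(A) = {hotel, juliett, kilo, lima}.
∂A = cl(A) ∖ int(A) = {hotel, juliett, kilo, lima} ∖ ∅ = {hotel, juliett, kilo, lima}.


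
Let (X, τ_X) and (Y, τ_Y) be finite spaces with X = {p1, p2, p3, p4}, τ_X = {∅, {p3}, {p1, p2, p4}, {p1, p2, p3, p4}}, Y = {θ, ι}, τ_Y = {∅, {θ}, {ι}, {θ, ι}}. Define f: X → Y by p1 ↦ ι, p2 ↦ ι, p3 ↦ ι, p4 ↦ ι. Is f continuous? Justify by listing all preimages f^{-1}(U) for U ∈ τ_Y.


f IS continuous.

Compute f^{-1}(U) for each U ∈ τ_Y:
  U = ∅: f^{-1}(U) = ∅ ∈ τ_X ✓.
  U = {θ}: f^{-1}(U) = ∅ ∈ τ_X ✓.
  U = {ι}: f^{-1}(U) = {p1, p2, p3, p4} ∈ τ_X ✓.
  U = {θ, ι}: f^{-1}(U) = {p1, p2, p3, p4} ∈ τ_X ✓.
Every preimage lies in τ_X, so f IS continuous.


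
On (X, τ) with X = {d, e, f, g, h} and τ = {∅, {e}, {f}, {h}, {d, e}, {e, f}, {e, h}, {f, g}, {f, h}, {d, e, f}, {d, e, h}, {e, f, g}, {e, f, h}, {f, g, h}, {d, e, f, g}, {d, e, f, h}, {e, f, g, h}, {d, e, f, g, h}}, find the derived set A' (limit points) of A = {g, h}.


A' = ∅

For each x ∈ X, list the open sets U ∈ τ with x ∈ U, then check whether U ∩ (A ∖ {x}) ≠ ∅ for every such U.
  x = d: open {d, e} ∋ x has {d, e} ∩ (A ∖ {d}) = ∅, so x is NOT a limit point.
  x = e: open {e} ∋ x has {e} ∩ (A ∖ {e}) = ∅, so x is NOT a limit point.
  x = f: open {f} ∋ x has {f} ∩ (A ∖ {f}) = ∅, so x is NOT a limit point.
  x = g: open {f, g} ∋ x has {f, g} ∩ (A ∖ {g}) = ∅, so x is NOT a limit point.
  x = h: open {h} ∋ x has {h} ∩ (A ∖ {h}) = ∅, so x is NOT a limit point.
Collecting: A' = ∅.


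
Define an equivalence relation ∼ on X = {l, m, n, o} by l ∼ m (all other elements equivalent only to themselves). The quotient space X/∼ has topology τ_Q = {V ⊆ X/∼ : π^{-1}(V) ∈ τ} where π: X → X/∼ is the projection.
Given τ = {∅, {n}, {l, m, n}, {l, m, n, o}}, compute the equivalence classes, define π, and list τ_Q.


X/∼ = {[l=m], [n], [o]}; |τ_Q| = 4.

Equivalence classes: [l=m], [n], [o].
Quotient map π: X → X/∼ sends l ↦ [l=m], m ↦ [l=m], n ↦ [n], o ↦ [o].
For each subset V ⊆ X/∼, compute π^{-1}(V) ⊆ X and check whether π^{-1}(V) ∈ τ. V is open in τ_Q iff π^{-1}(V) ∈ τ.
  V = {}: π^{-1}(V) = ∅ ∈ τ ✓.
  V = {[l=m]}: π^{-1}(V) = {l, m} ∉ τ ✗.
  V = {[n]}: π^{-1}(V) = {n} ∈ τ ✓.
  V = {[l=m], [n]}: π^{-1}(V) = {l, m, n} ∈ τ ✓.
  V = {[o]}: π^{-1}(V) = {o} ∉ τ ✗.
  V = {[l=m], [o]}: π^{-1}(V) = {l, m, o} ∉ τ ✗.
  V = {[n], [o]}: π^{-1}(V) = {n, o} ∉ τ ✗.
  V = {[l=m], [n], [o]}: π^{-1}(V) = {l, m, n, o} ∈ τ ✓.
Open sets in the quotient: τ_Q = {{}, {[n]}, {[l=m], [n]}, {[l=m], [n], [o]}} (4 elements).


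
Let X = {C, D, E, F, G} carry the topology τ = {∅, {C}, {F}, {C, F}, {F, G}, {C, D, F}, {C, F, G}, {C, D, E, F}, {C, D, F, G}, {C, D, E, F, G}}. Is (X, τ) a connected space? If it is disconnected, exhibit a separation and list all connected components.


(X, τ) is connected.

Find clopen sets (U ∈ τ with X ∖ U ∈ τ):
  U = ∅, X ∖ U = {C, D, E, F, G} — both open, so U is clopen.
  U = {C, D, E, F, G}, X ∖ U = ∅ — both open, so U is clopen.
Only trivial clopens (∅ and X) exist, so (X, τ) is connected.
Compute connected components by grouping points that agree on all clopens:
  component: {C, D, E, F, G}


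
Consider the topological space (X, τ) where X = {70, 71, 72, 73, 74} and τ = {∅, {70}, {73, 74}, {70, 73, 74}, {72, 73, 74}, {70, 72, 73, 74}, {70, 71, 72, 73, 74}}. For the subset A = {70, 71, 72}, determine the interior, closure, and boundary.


int(A) = {70}, cl(A) = {70, 71, 72}, ∂A = {71, 72}.

Closed sets in (X, τ) are complements of opens:
  closed(X, τ) = {∅, {71}, {70, 71}, {71, 72}, {70, 71, 72}, {71, 72, 73, 74}, {70, 71, 72, 73, 74}}.
int(A) = ⋃ {U ∈ τ : U ⊆ A}. Opens contained in A: ∅, {70}.
Taking the union of these: int(A) = {70}.
cl(A) = ⋂ {C closed : A ⊆ C}. Closed sets containing A: {70, 71, 72}, {70, 71, 72, 73, 74}.
Intersecting these: cl(A) = {70, 71, 72}.
∂A = cl(A) ∖ int(A) = {70, 71, 72} ∖ {70} = {71, 72}.


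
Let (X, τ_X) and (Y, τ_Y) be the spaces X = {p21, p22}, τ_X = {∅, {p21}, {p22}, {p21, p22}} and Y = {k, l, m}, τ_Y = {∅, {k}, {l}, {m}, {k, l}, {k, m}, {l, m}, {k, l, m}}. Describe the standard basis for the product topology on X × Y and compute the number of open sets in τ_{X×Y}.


Basis B = {∅ × ∅, {p21} × {k}, {p21} × {l}, {p21} × {m}, {p22} × {k}, {p22} × {l}, {p22} × {m}, {p21} × {k, l}, {p21} × {k, m}, {p21, p22} × {k}, {p21} × {l, m}, {p21, p22} × {l}, {p21, p22} × {m}, {p22} × {k, l}, {p22} × {k, m}, {p22} × {l, m}, {p21} × {k, l, m}, {p22} × {k, l, m}, {p21, p22} × {k, l}, {p21, p22} × {k, m}, {p21, p22} × {l, m}, {p21, p22} × {k, l, m}}; |τ_{X×Y}| = 64.

Enumerate products U × V with U ∈ τ_X, V ∈ τ_Y (deduplicated):
  ∅ × ∅ = {} (∅)
  {p21} × {k} = {(p21,k)}
  {p21} × {l} = {(p21,l)}
  {p21} × {m} = {(p21,m)}
  {p22} × {k} = {(p22,k)}
  {p22} × {l} = {(p22,l)}
  {p22} × {m} = {(p22,m)}
  {p21} × {k, l} = {(p21,k), (p21,l)}
  {p21} × {k, m} = {(p21,k), (p21,m)}
  {p21, p22} × {k} = {(p21,k), (p22,k)}
  {p21} × {l, m} = {(p21,l), (p21,m)}
  {p21, p22} × {l} = {(p21,l), (p22,l)}
  {p21, p22} × {m} = {(p21,m), (p22,m)}
  {p22} × {k, l} = {(p22,k), (p22,l)}
  {p22} × {k, m} = {(p22,k), (p22,m)}
  {p22} × {l, m} = {(p22,l), (p22,m)}
  {p21} × {k, l, m} = {(p21,k), (p21,l), (p21,m)}
  {p22} × {k, l, m} = {(p22,k), (p22,l), (p22,m)}
  {p21, p22} × {k, l} = {(p21,k), (p21,l), (p22,k), (p22,l)}
  {p21, p22} × {k, m} = {(p21,k), (p21,m), (p22,k), (p22,m)}
  {p21, p22} × {l, m} = {(p21,l), (p21,m), (p22,l), (p22,m)}
  {p21, p22} × {k, l, m} = {(p21,k), (p21,l), (p21,m), (p22,k), (p22,l), (p22,m)}
These 22 distinct sets form the basis B.
Close under arbitrary unions to get τ_{X×Y}; counting gives |τ_{X×Y}| = 64.


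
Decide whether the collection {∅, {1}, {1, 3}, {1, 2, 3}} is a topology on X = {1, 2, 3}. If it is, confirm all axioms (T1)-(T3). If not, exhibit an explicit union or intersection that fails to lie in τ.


τ IS a topology on X.

Axiom (T1): ∅ ∈ τ? Yes; X ∈ τ? Yes.
Axiom (T2/T3): check pairwise unions and intersections of members of τ.
All pairwise intersections and unions checked — each lies in τ. Therefore τ satisfies (T1), (T2), (T3): it IS a topology on X.


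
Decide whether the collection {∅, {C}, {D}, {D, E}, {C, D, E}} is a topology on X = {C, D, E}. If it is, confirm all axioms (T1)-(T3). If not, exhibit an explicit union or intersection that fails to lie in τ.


τ is NOT a topology on X.

Axiom (T1): ∅ ∈ τ? Yes; X ∈ τ? Yes.
Axiom (T2/T3): check pairwise unions and intersections of members of τ.
Counterexample for (T2): {C} ∪ {D} = {C, D} ∉ τ. Therefore τ is NOT a topology.


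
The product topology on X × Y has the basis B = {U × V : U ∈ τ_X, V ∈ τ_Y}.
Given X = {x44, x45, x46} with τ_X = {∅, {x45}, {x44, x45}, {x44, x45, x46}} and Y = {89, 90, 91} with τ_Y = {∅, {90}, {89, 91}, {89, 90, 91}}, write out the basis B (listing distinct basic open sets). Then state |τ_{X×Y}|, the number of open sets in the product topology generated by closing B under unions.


Basis B = {∅ × ∅, {x45} × {90}, {x44, x45} × {90}, {x45} × {89, 91}, {x44, x45, x46} × {90}, {x45} × {89, 90, 91}, {x44, x45} × {89, 91}, {x44, x45} × {89, 90, 91}, {x44, x45, x46} × {89, 91}, {x44, x45, x46} × {89, 90, 91}}; |τ_{X×Y}| = 16.

Enumerate products U × V with U ∈ τ_X, V ∈ τ_Y (deduplicated):
  ∅ × ∅ = {} (∅)
  {x45} × {90} = {(x45,90)}
  {x44, x45} × {90} = {(x44,90), (x45,90)}
  {x45} × {89, 91} = {(x45,89), (x45,91)}
  {x44, x45, x46} × {90} = {(x44,90), (x45,90), (x46,90)}
  {x45} × {89, 90, 91} = {(x45,89), (x45,90), (x45,91)}
  {x44, x45} × {89, 91} = {(x44,89), (x44,91), (x45,89), (x45,91)}
  {x44, x45} × {89, 90, 91} = {(x44,89), (x44,90), (x44,91), (x45,89), (x45,90), (x45,91)}
  {x44, x45, x46} × {89, 91} = {(x44,89), (x44,91), (x45,89), (x45,91), (x46,89), (x46,91)}
  {x44, x45, x46} × {89, 90, 91} = {(x44,89), (x44,90), (x44,91), (x45,89), (x45,90), (x45,91), (x46,89), (x46,90), (x46,91)}
These 10 distinct sets form the basis B.
Close under arbitrary unions to get τ_{X×Y}; counting gives |τ_{X×Y}| = 16.


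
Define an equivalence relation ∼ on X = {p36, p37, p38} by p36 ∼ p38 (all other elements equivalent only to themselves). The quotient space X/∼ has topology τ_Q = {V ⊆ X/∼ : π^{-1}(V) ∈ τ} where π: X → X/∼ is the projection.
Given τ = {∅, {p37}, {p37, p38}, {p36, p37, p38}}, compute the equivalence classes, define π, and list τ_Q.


X/∼ = {[p36=p38], [p37]}; |τ_Q| = 3.

Equivalence classes: [p36=p38], [p37].
Quotient map π: X → X/∼ sends p36 ↦ [p36=p38], p37 ↦ [p37], p38 ↦ [p36=p38].
For each subset V ⊆ X/∼, compute π^{-1}(V) ⊆ X and check whether π^{-1}(V) ∈ τ. V is open in τ_Q iff π^{-1}(V) ∈ τ.
  V = {}: π^{-1}(V) = ∅ ∈ τ ✓.
  V = {[p36=p38]}: π^{-1}(V) = {p36, p38} ∉ τ ✗.
  V = {[p37]}: π^{-1}(V) = {p37} ∈ τ ✓.
  V = {[p36=p38], [p37]}: π^{-1}(V) = {p36, p37, p38} ∈ τ ✓.
Open sets in the quotient: τ_Q = {{}, {[p37]}, {[p36=p38], [p37]}} (3 elements).


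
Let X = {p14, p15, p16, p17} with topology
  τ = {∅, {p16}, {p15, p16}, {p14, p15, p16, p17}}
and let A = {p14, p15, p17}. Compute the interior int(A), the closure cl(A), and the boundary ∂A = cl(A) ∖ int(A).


int(A) = ∅, cl(A) = {p14, p15, p17}, ∂A = {p14, p15, p17}.

Closed sets in (X, τ) are complements of opens:
  closed(X, τ) = {∅, {p14, p17}, {p14, p15, p17}, {p14, p15, p16, p17}}.
int(A) = ⋃ {U ∈ τ : U ⊆ A}. Opens contained in A: ∅.
Taking the union of these: int(A) = ∅.
cl(A) = ⋂ {C closed : A ⊆ C}. Closed sets containing A: {p14, p15, p17}, {p14, p15, p16, p17}.
Intersecting these: cl(A) = {p14, p15, p17}.
∂A = cl(A) ∖ int(A) = {p14, p15, p17} ∖ ∅ = {p14, p15, p17}.


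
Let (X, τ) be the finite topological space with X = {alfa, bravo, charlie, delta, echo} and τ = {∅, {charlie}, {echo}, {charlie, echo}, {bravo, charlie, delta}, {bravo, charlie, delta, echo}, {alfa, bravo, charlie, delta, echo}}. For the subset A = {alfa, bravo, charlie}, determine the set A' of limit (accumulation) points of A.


A' = {alfa, bravo, delta}

For each x ∈ X, list the open sets U ∈ τ with x ∈ U, then check whether U ∩ (A ∖ {x}) ≠ ∅ for every such U.
  x = alfa: opens ∋ x are {alfa, bravo, charlie, delta, echo}; each meets A ∖ {alfa}, so x IS a limit point.
  x = bravo: opens ∋ x are {bravo, charlie, delta}, {bravo, charlie, delta, echo}, {alfa, bravo, charlie, delta, echo}; each meets A ∖ {bravo}, so x IS a limit point.
  x = charlie: open {charlie} ∋ x has {charlie} ∩ (A ∖ {charlie}) = ∅, so x is NOT a limit point.
  x = delta: opens ∋ x are {bravo, charlie, delta}, {bravo, charlie, delta, echo}, {alfa, bravo, charlie, delta, echo}; each meets A ∖ {delta}, so x IS a limit point.
  x = echo: open {echo} ∋ x has {echo} ∩ (A ∖ {echo}) = ∅, so x is NOT a limit point.
Collecting: A' = {alfa, bravo, delta}.


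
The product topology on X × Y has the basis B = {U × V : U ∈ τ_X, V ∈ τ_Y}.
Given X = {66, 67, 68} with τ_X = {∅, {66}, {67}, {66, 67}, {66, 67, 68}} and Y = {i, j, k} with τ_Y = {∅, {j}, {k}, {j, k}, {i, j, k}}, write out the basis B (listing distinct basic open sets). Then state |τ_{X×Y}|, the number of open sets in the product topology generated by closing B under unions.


Basis B = {∅ × ∅, {66} × {j}, {66} × {k}, {67} × {j}, {67} × {k}, {66} × {j, k}, {66, 67} × {j}, {66, 67} × {k}, {67} × {j, k}, {66} × {i, j, k}, {66, 67, 68} × {j}, {66, 67, 68} × {k}, {67} × {i, j, k}, {66, 67} × {j, k}, {66, 67} × {i, j, k}, {66, 67, 68} × {j, k}, {66, 67, 68} × {i, j, k}}; |τ_{X×Y}| = 48.

Enumerate products U × V with U ∈ τ_X, V ∈ τ_Y (deduplicated):
  ∅ × ∅ = {} (∅)
  {66} × {j} = {(66,j)}
  {66} × {k} = {(66,k)}
  {67} × {j} = {(67,j)}
  {67} × {k} = {(67,k)}
  {66} × {j, k} = {(66,j), (66,k)}
  {66, 67} × {j} = {(66,j), (67,j)}
  {66, 67} × {k} = {(66,k), (67,k)}
  {67} × {j, k} = {(67,j), (67,k)}
  {66} × {i, j, k} = {(66,i), (66,j), (66,k)}
  {66, 67, 68} × {j} = {(66,j), (67,j), (68,j)}
  {66, 67, 68} × {k} = {(66,k), (67,k), (68,k)}
  {67} × {i, j, k} = {(67,i), (67,j), (67,k)}
  {66, 67} × {j, k} = {(66,j), (66,k), (67,j), (67,k)}
  {66, 67} × {i, j, k} = {(66,i), (66,j), (66,k), (67,i), (67,j), (67,k)}
  {66, 67, 68} × {j, k} = {(66,j), (66,k), (67,j), (67,k), (68,j), (68,k)}
  {66, 67, 68} × {i, j, k} = {(66,i), (66,j), (66,k), (67,i), (67,j), (67,k), (68,i), (68,j), (68,k)}
These 17 distinct sets form the basis B.
Close under arbitrary unions to get τ_{X×Y}; counting gives |τ_{X×Y}| = 48.


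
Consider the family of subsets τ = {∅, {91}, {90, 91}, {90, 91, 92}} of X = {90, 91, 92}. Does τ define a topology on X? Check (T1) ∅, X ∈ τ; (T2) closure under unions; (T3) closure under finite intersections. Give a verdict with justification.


τ IS a topology on X.

Axiom (T1): ∅ ∈ τ? Yes; X ∈ τ? Yes.
Axiom (T2/T3): check pairwise unions and intersections of members of τ.
All pairwise intersections and unions checked — each lies in τ. Therefore τ satisfies (T1), (T2), (T3): it IS a topology on X.


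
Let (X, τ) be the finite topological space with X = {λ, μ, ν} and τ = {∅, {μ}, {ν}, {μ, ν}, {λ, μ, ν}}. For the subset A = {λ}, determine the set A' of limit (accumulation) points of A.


A' = ∅

For each x ∈ X, list the open sets U ∈ τ with x ∈ U, then check whether U ∩ (A ∖ {x}) ≠ ∅ for every such U.
  x = λ: open {λ, μ, ν} ∋ x has {λ, μ, ν} ∩ (A ∖ {λ}) = ∅, so x is NOT a limit point.
  x = μ: open {μ} ∋ x has {μ} ∩ (A ∖ {μ}) = ∅, so x is NOT a limit point.
  x = ν: open {ν} ∋ x has {ν} ∩ (A ∖ {ν}) = ∅, so x is NOT a limit point.
Collecting: A' = ∅.


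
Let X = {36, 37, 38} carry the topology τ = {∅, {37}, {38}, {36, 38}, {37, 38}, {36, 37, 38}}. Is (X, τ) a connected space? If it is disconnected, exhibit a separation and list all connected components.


(X, τ) is disconnected; components = [{37}, {36, 38}].

Find clopen sets (U ∈ τ with X ∖ U ∈ τ):
  U = ∅, X ∖ U = {36, 37, 38} — both open, so U is clopen.
  U = {37}, X ∖ U = {36, 38} — both open, so U is clopen.
  U = {36, 38}, X ∖ U = {37} — both open, so U is clopen.
  U = {36, 37, 38}, X ∖ U = ∅ — both open, so U is clopen.
Nontrivial clopen(s) exist: e.g. {36, 38}. So (X, τ) is disconnected.
Compute connected components by grouping points that agree on all clopens:
  component: {37}
  component: {36, 38}


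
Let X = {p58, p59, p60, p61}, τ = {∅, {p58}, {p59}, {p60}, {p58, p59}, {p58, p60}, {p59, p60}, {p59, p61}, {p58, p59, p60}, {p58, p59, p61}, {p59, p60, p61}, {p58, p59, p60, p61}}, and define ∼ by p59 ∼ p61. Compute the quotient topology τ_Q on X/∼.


X/∼ = {[p58], [p59=p61], [p60]}; |τ_Q| = 8.

Equivalence classes: [p58], [p59=p61], [p60].
Quotient map π: X → X/∼ sends p58 ↦ [p58], p59 ↦ [p59=p61], p60 ↦ [p60], p61 ↦ [p59=p61].
For each subset V ⊆ X/∼, compute π^{-1}(V) ⊆ X and check whether π^{-1}(V) ∈ τ. V is open in τ_Q iff π^{-1}(V) ∈ τ.
  V = {}: π^{-1}(V) = ∅ ∈ τ ✓.
  V = {[p58]}: π^{-1}(V) = {p58} ∈ τ ✓.
  V = {[p59=p61]}: π^{-1}(V) = {p59, p61} ∈ τ ✓.
  V = {[p58], [p59=p61]}: π^{-1}(V) = {p58, p59, p61} ∈ τ ✓.
  V = {[p60]}: π^{-1}(V) = {p60} ∈ τ ✓.
  V = {[p58], [p60]}: π^{-1}(V) = {p58, p60} ∈ τ ✓.
  V = {[p59=p61], [p60]}: π^{-1}(V) = {p59, p60, p61} ∈ τ ✓.
  V = {[p58], [p59=p61], [p60]}: π^{-1}(V) = {p58, p59, p60, p61} ∈ τ ✓.
Open sets in the quotient: τ_Q = {{}, {[p58]}, {[p59=p61]}, {[p58], [p59=p61]}, {[p60]}, {[p58], [p60]}, {[p59=p61], [p60]}, {[p58], [p59=p61], [p60]}} (8 elements).


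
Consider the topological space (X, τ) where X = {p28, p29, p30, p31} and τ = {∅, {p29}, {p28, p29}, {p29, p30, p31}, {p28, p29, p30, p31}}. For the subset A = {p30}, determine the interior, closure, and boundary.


int(A) = ∅, cl(A) = {p30, p31}, ∂A = {p30, p31}.

Closed sets in (X, τ) are complements of opens:
  closed(X, τ) = {∅, {p28}, {p30, p31}, {p28, p30, p31}, {p28, p29, p30, p31}}.
int(A) = ⋃ {U ∈ τ : U ⊆ A}. Opens contained in A: ∅.
Taking the union of these: int(A) = ∅.
cl(A) = ⋂ {C closed : A ⊆ C}. Closed sets containing A: {p30, p31}, {p28, p30, p31}, {p28, p29, p30, p31}.
Intersecting these: cl(A) = {p30, p31}.
∂A = cl(A) ∖ int(A) = {p30, p31} ∖ ∅ = {p30, p31}.


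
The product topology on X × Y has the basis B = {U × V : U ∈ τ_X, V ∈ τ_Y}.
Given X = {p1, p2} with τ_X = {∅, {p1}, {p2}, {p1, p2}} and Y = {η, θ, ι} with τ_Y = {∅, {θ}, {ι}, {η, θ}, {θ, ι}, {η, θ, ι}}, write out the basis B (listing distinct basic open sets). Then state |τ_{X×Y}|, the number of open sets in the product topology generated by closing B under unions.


Basis B = {∅ × ∅, {p1} × {θ}, {p1} × {ι}, {p2} × {θ}, {p2} × {ι}, {p1} × {η, θ}, {p1} × {θ, ι}, {p1, p2} × {θ}, {p1, p2} × {ι}, {p2} × {η, θ}, {p2} × {θ, ι}, {p1} × {η, θ, ι}, {p2} × {η, θ, ι}, {p1, p2} × {η, θ}, {p1, p2} × {θ, ι}, {p1, p2} × {η, θ, ι}}; |τ_{X×Y}| = 36.

Enumerate products U × V with U ∈ τ_X, V ∈ τ_Y (deduplicated):
  ∅ × ∅ = {} (∅)
  {p1} × {θ} = {(p1,θ)}
  {p1} × {ι} = {(p1,ι)}
  {p2} × {θ} = {(p2,θ)}
  {p2} × {ι} = {(p2,ι)}
  {p1} × {η, θ} = {(p1,η), (p1,θ)}
  {p1} × {θ, ι} = {(p1,θ), (p1,ι)}
  {p1, p2} × {θ} = {(p1,θ), (p2,θ)}
  {p1, p2} × {ι} = {(p1,ι), (p2,ι)}
  {p2} × {η, θ} = {(p2,η), (p2,θ)}
  {p2} × {θ, ι} = {(p2,θ), (p2,ι)}
  {p1} × {η, θ, ι} = {(p1,η), (p1,θ), (p1,ι)}
  {p2} × {η, θ, ι} = {(p2,η), (p2,θ), (p2,ι)}
  {p1, p2} × {η, θ} = {(p1,η), (p1,θ), (p2,η), (p2,θ)}
  {p1, p2} × {θ, ι} = {(p1,θ), (p1,ι), (p2,θ), (p2,ι)}
  {p1, p2} × {η, θ, ι} = {(p1,η), (p1,θ), (p1,ι), (p2,η), (p2,θ), (p2,ι)}
These 16 distinct sets form the basis B.
Close under arbitrary unions to get τ_{X×Y}; counting gives |τ_{X×Y}| = 36.
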